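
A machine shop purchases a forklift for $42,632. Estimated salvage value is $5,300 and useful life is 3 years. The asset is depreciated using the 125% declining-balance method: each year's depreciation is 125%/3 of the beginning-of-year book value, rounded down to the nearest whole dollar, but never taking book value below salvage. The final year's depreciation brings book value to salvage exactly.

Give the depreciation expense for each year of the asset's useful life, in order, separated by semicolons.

$17,763; $10,362; $9,207

Depreciable base = $42,632 − $5,300 = $37,332.
Year 1: ⌊$42,632 × 125%/3⌋ = $17,763. Book value $24,869.
Year 2: ⌊$24,869 × 125%/3⌋ = $10,362. Book value $14,507.
Year 3 (final): $14,507 − $5,300 = $9,207. Book value $5,300.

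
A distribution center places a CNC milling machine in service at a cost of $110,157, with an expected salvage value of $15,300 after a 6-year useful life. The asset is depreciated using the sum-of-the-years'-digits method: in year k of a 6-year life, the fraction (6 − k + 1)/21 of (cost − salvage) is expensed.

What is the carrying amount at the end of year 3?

$42,402

Depreciable base = $110,157 − $15,300 = $94,857.
Sum of the years' digits = 6+5+4+3+2+1 = 21.
Year 1: $94,857 × 6/21 = $27,102. Book value $83,055.
Year 2: $94,857 × 5/21 = $22,585. Book value $60,470.
Year 3: $94,857 × 4/21 = $18,068. Book value $42,402.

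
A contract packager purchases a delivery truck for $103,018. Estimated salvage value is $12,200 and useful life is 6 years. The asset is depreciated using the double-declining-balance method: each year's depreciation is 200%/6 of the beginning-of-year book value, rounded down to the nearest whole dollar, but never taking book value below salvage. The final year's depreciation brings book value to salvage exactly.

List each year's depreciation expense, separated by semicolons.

$34,339; $22,893; $15,262; $10,174; $6,783; $1,367

Depreciable base = $103,018 − $12,200 = $90,818.
Year 1: ⌊$103,018 × 200%/6⌋ = $34,339. Book value $68,679.
Year 2: ⌊$68,679 × 200%/6⌋ = $22,893. Book value $45,786.
Year 3: ⌊$45,786 × 200%/6⌋ = $15,262. Book value $30,524.
Year 4: ⌊$30,524 × 200%/6⌋ = $10,174. Book value $20,350.
Year 5: ⌊$20,350 × 200%/6⌋ = $6,783. Book value $13,567.
Year 6 (final): $13,567 − $12,200 = $1,367. Book value $12,200.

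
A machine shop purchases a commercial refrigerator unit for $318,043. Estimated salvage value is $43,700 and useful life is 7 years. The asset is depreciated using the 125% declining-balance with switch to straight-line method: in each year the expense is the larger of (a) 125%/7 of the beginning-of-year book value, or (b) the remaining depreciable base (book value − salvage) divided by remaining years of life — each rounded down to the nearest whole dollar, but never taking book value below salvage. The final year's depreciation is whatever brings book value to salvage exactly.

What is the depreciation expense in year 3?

$38,321

Depreciable base = $318,043 − $43,700 = $274,343.
Year 1: DB = ⌊$318,043 × 125%/7⌋ = $56,793; SL = ⌊$274,343/7⌋ = $39,191 → take DB $56,793. Book value $261,250.
Year 2: DB = ⌊$261,250 × 125%/7⌋ = $46,651; SL = ⌊$217,550/6⌋ = $36,258 → take DB $46,651. Book value $214,599.
Year 3: DB = ⌊$214,599 × 125%/7⌋ = $38,321; SL = ⌊$170,899/5⌋ = $34,179 → take DB $38,321. Book value $176,278.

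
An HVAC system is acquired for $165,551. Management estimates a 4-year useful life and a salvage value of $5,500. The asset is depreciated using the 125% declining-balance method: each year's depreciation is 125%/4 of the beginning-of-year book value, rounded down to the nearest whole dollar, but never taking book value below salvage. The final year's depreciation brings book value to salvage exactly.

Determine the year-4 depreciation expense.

Depreciable base = $165,551 − $5,500 = $160,051.
Year 1: ⌊$165,551 × 125%/4⌋ = $51,734. Book value $113,817.
Year 2: ⌊$113,817 × 125%/4⌋ = $35,567. Book value $78,250.
Year 3: ⌊$78,250 × 125%/4⌋ = $24,453. Book value $53,797.
Year 4 (final): $53,797 − $5,500 = $48,297. Book value $5,500.

$48,297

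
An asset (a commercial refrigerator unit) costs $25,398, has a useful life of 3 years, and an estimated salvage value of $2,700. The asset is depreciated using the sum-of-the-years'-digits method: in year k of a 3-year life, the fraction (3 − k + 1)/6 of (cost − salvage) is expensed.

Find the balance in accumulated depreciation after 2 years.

Depreciable base = $25,398 − $2,700 = $22,698.
Sum of the years' digits = 3+2+1 = 6.
Year 1: $22,698 × 3/6 = $11,349. Book value $14,049.
Year 2: $22,698 × 2/6 = $7,566. Book value $6,483.
Accumulated through year 2 = $25,398 − $6,483 = $18,915.

$18,915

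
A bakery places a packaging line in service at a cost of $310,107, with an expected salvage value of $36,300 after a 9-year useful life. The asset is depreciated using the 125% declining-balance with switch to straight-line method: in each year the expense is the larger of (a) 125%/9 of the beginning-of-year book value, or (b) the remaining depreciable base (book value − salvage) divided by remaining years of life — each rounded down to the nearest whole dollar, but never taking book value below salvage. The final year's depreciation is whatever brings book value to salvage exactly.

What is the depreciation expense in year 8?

$26,842

Depreciable base = $310,107 − $36,300 = $273,807.
Year 1: DB = ⌊$310,107 × 125%/9⌋ = $43,070; SL = ⌊$273,807/9⌋ = $30,423 → take DB $43,070. Book value $267,037.
Year 2: DB = ⌊$267,037 × 125%/9⌋ = $37,088; SL = ⌊$230,737/8⌋ = $28,842 → take DB $37,088. Book value $229,949.
Year 3: DB = ⌊$229,949 × 125%/9⌋ = $31,937; SL = ⌊$193,649/7⌋ = $27,664 → take DB $31,937. Book value $198,012.
Year 4: DB = ⌊$198,012 × 125%/9⌋ = $27,501; SL = ⌊$161,712/6⌋ = $26,952 → take DB $27,501. Book value $170,511.
Year 5: DB = ⌊$170,511 × 125%/9⌋ = $23,682; SL = ⌊$134,211/5⌋ = $26,842 → take SL $26,842. Book value $143,669.
Year 6: DB = ⌊$143,669 × 125%/9⌋ = $19,954; SL = ⌊$107,369/4⌋ = $26,842 → take SL $26,842. Book value $116,827.
Year 7: DB = ⌊$116,827 × 125%/9⌋ = $16,225; SL = ⌊$80,527/3⌋ = $26,842 → take SL $26,842. Book value $89,985.
Year 8: DB = ⌊$89,985 × 125%/9⌋ = $12,497; SL = ⌊$53,685/2⌋ = $26,842 → take SL $26,842. Book value $63,143.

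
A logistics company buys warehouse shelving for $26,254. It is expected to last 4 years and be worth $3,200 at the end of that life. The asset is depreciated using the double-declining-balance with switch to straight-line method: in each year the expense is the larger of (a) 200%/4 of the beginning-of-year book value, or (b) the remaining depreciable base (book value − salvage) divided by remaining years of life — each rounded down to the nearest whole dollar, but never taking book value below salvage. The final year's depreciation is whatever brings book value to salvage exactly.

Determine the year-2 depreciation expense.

$6,563

Depreciable base = $26,254 − $3,200 = $23,054.
Year 1: DB = ⌊$26,254 × 200%/4⌋ = $13,127; SL = ⌊$23,054/4⌋ = $5,763 → take DB $13,127. Book value $13,127.
Year 2: DB = ⌊$13,127 × 200%/4⌋ = $6,563; SL = ⌊$9,927/3⌋ = $3,309 → take DB $6,563. Book value $6,564.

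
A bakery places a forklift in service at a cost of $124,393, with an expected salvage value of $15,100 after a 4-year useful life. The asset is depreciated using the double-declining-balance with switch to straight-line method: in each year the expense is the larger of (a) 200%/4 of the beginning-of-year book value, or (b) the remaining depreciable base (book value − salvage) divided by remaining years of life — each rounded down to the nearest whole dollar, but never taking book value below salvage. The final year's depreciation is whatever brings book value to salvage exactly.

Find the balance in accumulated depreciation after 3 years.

Depreciable base = $124,393 − $15,100 = $109,293.
Year 1: DB = ⌊$124,393 × 200%/4⌋ = $62,196; SL = ⌊$109,293/4⌋ = $27,323 → take DB $62,196. Book value $62,197.
Year 2: DB = ⌊$62,197 × 200%/4⌋ = $31,098; SL = ⌊$47,097/3⌋ = $15,699 → take DB $31,098. Book value $31,099.
Year 3: DB = ⌊$31,099 × 200%/4⌋ = $15,549; SL = ⌊$15,999/2⌋ = $7,999 → take DB $15,549. Book value $15,550.
Accumulated through year 3 = $124,393 − $15,550 = $108,843.

$108,843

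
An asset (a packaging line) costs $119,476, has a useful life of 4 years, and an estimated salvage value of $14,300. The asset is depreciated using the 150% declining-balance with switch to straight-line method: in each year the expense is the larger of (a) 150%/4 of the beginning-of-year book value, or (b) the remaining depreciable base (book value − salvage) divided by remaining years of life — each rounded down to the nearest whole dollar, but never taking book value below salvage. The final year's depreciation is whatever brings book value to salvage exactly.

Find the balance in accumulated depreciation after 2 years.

Depreciable base = $119,476 − $14,300 = $105,176.
Year 1: DB = ⌊$119,476 × 150%/4⌋ = $44,803; SL = ⌊$105,176/4⌋ = $26,294 → take DB $44,803. Book value $74,673.
Year 2: DB = ⌊$74,673 × 150%/4⌋ = $28,002; SL = ⌊$60,373/3⌋ = $20,124 → take DB $28,002. Book value $46,671.
Accumulated through year 2 = $119,476 − $46,671 = $72,805.

$72,805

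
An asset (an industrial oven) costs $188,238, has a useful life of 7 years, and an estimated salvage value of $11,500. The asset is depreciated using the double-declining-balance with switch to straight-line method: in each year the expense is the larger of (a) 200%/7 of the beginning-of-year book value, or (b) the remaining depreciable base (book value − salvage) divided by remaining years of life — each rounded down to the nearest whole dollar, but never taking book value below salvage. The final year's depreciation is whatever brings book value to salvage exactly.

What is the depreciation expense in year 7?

$11,750

Depreciable base = $188,238 − $11,500 = $176,738.
Year 1: DB = ⌊$188,238 × 200%/7⌋ = $53,782; SL = ⌊$176,738/7⌋ = $25,248 → take DB $53,782. Book value $134,456.
Year 2: DB = ⌊$134,456 × 200%/7⌋ = $38,416; SL = ⌊$122,956/6⌋ = $20,492 → take DB $38,416. Book value $96,040.
Year 3: DB = ⌊$96,040 × 200%/7⌋ = $27,440; SL = ⌊$84,540/5⌋ = $16,908 → take DB $27,440. Book value $68,600.
Year 4: DB = ⌊$68,600 × 200%/7⌋ = $19,600; SL = ⌊$57,100/4⌋ = $14,275 → take DB $19,600. Book value $49,000.
Year 5: DB = ⌊$49,000 × 200%/7⌋ = $14,000; SL = ⌊$37,500/3⌋ = $12,500 → take DB $14,000. Book value $35,000.
Year 6: DB = ⌊$35,000 × 200%/7⌋ = $10,000; SL = ⌊$23,500/2⌋ = $11,750 → take SL $11,750. Book value $23,250.
Year 7 (final): $23,250 − $11,500 = $11,750. Book value $11,500.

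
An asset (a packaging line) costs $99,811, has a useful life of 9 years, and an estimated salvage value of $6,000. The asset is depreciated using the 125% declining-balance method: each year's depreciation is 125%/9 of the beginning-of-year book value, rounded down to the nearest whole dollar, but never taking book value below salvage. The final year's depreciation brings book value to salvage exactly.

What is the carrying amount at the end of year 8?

$30,178

Depreciable base = $99,811 − $6,000 = $93,811.
Year 1: ⌊$99,811 × 125%/9⌋ = $13,862. Book value $85,949.
Year 2: ⌊$85,949 × 125%/9⌋ = $11,937. Book value $74,012.
Year 3: ⌊$74,012 × 125%/9⌋ = $10,279. Book value $63,733.
Year 4: ⌊$63,733 × 125%/9⌋ = $8,851. Book value $54,882.
Year 5: ⌊$54,882 × 125%/9⌋ = $7,622. Book value $47,260.
Year 6: ⌊$47,260 × 125%/9⌋ = $6,563. Book value $40,697.
Year 7: ⌊$40,697 × 125%/9⌋ = $5,652. Book value $35,045.
Year 8: ⌊$35,045 × 125%/9⌋ = $4,867. Book value $30,178.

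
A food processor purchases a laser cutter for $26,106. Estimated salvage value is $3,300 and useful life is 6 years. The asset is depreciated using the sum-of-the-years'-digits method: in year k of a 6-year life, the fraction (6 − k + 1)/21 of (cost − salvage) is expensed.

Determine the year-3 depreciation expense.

Depreciable base = $26,106 − $3,300 = $22,806.
Sum of the years' digits = 6+5+4+3+2+1 = 21.
Year 1: $22,806 × 6/21 = $6,516. Book value $19,590.
Year 2: $22,806 × 5/21 = $5,430. Book value $14,160.
Year 3: $22,806 × 4/21 = $4,344. Book value $9,816.

$4,344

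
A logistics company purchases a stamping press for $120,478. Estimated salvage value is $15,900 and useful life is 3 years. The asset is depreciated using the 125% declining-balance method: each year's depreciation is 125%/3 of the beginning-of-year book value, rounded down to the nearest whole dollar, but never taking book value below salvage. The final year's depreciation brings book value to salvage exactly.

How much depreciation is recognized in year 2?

$29,282

Depreciable base = $120,478 − $15,900 = $104,578.
Year 1: ⌊$120,478 × 125%/3⌋ = $50,199. Book value $70,279.
Year 2: ⌊$70,279 × 125%/3⌋ = $29,282. Book value $40,997.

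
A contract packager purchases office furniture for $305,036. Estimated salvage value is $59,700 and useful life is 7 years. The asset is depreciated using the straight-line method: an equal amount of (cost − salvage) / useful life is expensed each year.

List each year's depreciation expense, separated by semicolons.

Depreciable base = $305,036 − $59,700 = $245,336.
Annual expense = $245,336 / 7 = $35,048.
End of year 1: book value $269,988.
End of year 2: book value $234,940.
End of year 3: book value $199,892.
End of year 4: book value $164,844.
End of year 5: book value $129,796.
End of year 6: book value $94,748.
End of year 7: book value $59,700.

$35,048; $35,048; $35,048; $35,048; $35,048; $35,048; $35,048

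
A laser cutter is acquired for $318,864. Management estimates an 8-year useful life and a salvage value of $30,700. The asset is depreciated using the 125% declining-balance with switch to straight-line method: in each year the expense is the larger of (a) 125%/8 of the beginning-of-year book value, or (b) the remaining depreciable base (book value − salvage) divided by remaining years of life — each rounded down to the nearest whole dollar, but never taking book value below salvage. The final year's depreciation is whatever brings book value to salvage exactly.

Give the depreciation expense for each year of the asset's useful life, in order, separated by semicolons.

Depreciable base = $318,864 − $30,700 = $288,164.
Year 1: DB = ⌊$318,864 × 125%/8⌋ = $49,822; SL = ⌊$288,164/8⌋ = $36,020 → take DB $49,822. Book value $269,042.
Year 2: DB = ⌊$269,042 × 125%/8⌋ = $42,037; SL = ⌊$238,342/7⌋ = $34,048 → take DB $42,037. Book value $227,005.
Year 3: DB = ⌊$227,005 × 125%/8⌋ = $35,469; SL = ⌊$196,305/6⌋ = $32,717 → take DB $35,469. Book value $191,536.
Year 4: DB = ⌊$191,536 × 125%/8⌋ = $29,927; SL = ⌊$160,836/5⌋ = $32,167 → take SL $32,167. Book value $159,369.
Year 5: DB = ⌊$159,369 × 125%/8⌋ = $24,901; SL = ⌊$128,669/4⌋ = $32,167 → take SL $32,167. Book value $127,202.
Year 6: DB = ⌊$127,202 × 125%/8⌋ = $19,875; SL = ⌊$96,502/3⌋ = $32,167 → take SL $32,167. Book value $95,035.
Year 7: DB = ⌊$95,035 × 125%/8⌋ = $14,849; SL = ⌊$64,335/2⌋ = $32,167 → take SL $32,167. Book value $62,868.
Year 8 (final): $62,868 − $30,700 = $32,168. Book value $30,700.

$49,822; $42,037; $35,469; $32,167; $32,167; $32,167; $32,167; $32,168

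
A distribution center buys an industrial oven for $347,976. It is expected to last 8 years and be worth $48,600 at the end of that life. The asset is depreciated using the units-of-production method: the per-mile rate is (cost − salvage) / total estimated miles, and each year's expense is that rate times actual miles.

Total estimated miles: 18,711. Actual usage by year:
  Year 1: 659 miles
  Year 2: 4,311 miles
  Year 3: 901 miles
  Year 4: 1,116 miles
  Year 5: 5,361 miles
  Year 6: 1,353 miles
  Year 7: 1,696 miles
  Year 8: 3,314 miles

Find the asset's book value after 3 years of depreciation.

Depreciable base = $347,976 − $48,600 = $299,376.
Rate = $299,376 / 18,711 miles = $16 per mile.
Year 1: 659 × $16 = $10,544. Book value $337,432.
Year 2: 4,311 × $16 = $68,976. Book value $268,456.
Year 3: 901 × $16 = $14,416. Book value $254,040.

$254,040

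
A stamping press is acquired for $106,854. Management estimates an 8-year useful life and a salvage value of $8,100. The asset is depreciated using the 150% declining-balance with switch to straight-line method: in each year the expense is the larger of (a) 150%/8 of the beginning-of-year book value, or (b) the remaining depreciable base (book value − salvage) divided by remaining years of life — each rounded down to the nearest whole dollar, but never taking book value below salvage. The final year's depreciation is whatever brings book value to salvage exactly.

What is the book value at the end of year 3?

$57,315

Depreciable base = $106,854 − $8,100 = $98,754.
Year 1: DB = ⌊$106,854 × 150%/8⌋ = $20,035; SL = ⌊$98,754/8⌋ = $12,344 → take DB $20,035. Book value $86,819.
Year 2: DB = ⌊$86,819 × 150%/8⌋ = $16,278; SL = ⌊$78,719/7⌋ = $11,245 → take DB $16,278. Book value $70,541.
Year 3: DB = ⌊$70,541 × 150%/8⌋ = $13,226; SL = ⌊$62,441/6⌋ = $10,406 → take DB $13,226. Book value $57,315.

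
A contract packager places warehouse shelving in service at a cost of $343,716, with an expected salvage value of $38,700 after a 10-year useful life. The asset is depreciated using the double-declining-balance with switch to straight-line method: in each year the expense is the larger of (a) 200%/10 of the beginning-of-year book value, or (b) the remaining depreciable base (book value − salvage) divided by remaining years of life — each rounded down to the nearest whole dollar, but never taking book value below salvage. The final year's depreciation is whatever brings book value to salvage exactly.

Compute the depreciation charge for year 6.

Depreciable base = $343,716 − $38,700 = $305,016.
Year 1: DB = ⌊$343,716 × 200%/10⌋ = $68,743; SL = ⌊$305,016/10⌋ = $30,501 → take DB $68,743. Book value $274,973.
Year 2: DB = ⌊$274,973 × 200%/10⌋ = $54,994; SL = ⌊$236,273/9⌋ = $26,252 → take DB $54,994. Book value $219,979.
Year 3: DB = ⌊$219,979 × 200%/10⌋ = $43,995; SL = ⌊$181,279/8⌋ = $22,659 → take DB $43,995. Book value $175,984.
Year 4: DB = ⌊$175,984 × 200%/10⌋ = $35,196; SL = ⌊$137,284/7⌋ = $19,612 → take DB $35,196. Book value $140,788.
Year 5: DB = ⌊$140,788 × 200%/10⌋ = $28,157; SL = ⌊$102,088/6⌋ = $17,014 → take DB $28,157. Book value $112,631.
Year 6: DB = ⌊$112,631 × 200%/10⌋ = $22,526; SL = ⌊$73,931/5⌋ = $14,786 → take DB $22,526. Book value $90,105.

$22,526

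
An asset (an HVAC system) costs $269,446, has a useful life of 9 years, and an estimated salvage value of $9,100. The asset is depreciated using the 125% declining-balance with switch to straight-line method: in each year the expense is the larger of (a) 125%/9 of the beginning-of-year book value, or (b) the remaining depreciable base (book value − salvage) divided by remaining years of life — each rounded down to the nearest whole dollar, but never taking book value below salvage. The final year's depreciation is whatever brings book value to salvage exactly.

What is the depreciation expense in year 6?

$27,158

Depreciable base = $269,446 − $9,100 = $260,346.
Year 1: DB = ⌊$269,446 × 125%/9⌋ = $37,423; SL = ⌊$260,346/9⌋ = $28,927 → take DB $37,423. Book value $232,023.
Year 2: DB = ⌊$232,023 × 125%/9⌋ = $32,225; SL = ⌊$222,923/8⌋ = $27,865 → take DB $32,225. Book value $199,798.
Year 3: DB = ⌊$199,798 × 125%/9⌋ = $27,749; SL = ⌊$190,698/7⌋ = $27,242 → take DB $27,749. Book value $172,049.
Year 4: DB = ⌊$172,049 × 125%/9⌋ = $23,895; SL = ⌊$162,949/6⌋ = $27,158 → take SL $27,158. Book value $144,891.
Year 5: DB = ⌊$144,891 × 125%/9⌋ = $20,123; SL = ⌊$135,791/5⌋ = $27,158 → take SL $27,158. Book value $117,733.
Year 6: DB = ⌊$117,733 × 125%/9⌋ = $16,351; SL = ⌊$108,633/4⌋ = $27,158 → take SL $27,158. Book value $90,575.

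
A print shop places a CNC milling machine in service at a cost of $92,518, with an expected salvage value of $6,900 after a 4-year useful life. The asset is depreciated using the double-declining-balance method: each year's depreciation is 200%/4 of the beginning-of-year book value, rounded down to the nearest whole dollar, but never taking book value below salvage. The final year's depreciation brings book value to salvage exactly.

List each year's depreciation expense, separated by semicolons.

Depreciable base = $92,518 − $6,900 = $85,618.
Year 1: ⌊$92,518 × 200%/4⌋ = $46,259. Book value $46,259.
Year 2: ⌊$46,259 × 200%/4⌋ = $23,129. Book value $23,130.
Year 3: ⌊$23,130 × 200%/4⌋ = $11,565. Book value $11,565.
Year 4 (final): $11,565 − $6,900 = $4,665. Book value $6,900.

$46,259; $23,129; $11,565; $4,665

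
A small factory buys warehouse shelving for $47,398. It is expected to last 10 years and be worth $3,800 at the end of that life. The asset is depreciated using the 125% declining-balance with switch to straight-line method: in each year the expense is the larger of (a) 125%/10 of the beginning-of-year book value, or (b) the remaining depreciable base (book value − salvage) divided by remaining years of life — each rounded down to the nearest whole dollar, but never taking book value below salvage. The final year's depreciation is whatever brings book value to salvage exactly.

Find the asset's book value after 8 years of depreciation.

Depreciable base = $47,398 − $3,800 = $43,598.
Year 1: DB = ⌊$47,398 × 125%/10⌋ = $5,924; SL = ⌊$43,598/10⌋ = $4,359 → take DB $5,924. Book value $41,474.
Year 2: DB = ⌊$41,474 × 125%/10⌋ = $5,184; SL = ⌊$37,674/9⌋ = $4,186 → take DB $5,184. Book value $36,290.
Year 3: DB = ⌊$36,290 × 125%/10⌋ = $4,536; SL = ⌊$32,490/8⌋ = $4,061 → take DB $4,536. Book value $31,754.
Year 4: DB = ⌊$31,754 × 125%/10⌋ = $3,969; SL = ⌊$27,954/7⌋ = $3,993 → take SL $3,993. Book value $27,761.
Year 5: DB = ⌊$27,761 × 125%/10⌋ = $3,470; SL = ⌊$23,961/6⌋ = $3,993 → take SL $3,993. Book value $23,768.
Year 6: DB = ⌊$23,768 × 125%/10⌋ = $2,971; SL = ⌊$19,968/5⌋ = $3,993 → take SL $3,993. Book value $19,775.
Year 7: DB = ⌊$19,775 × 125%/10⌋ = $2,471; SL = ⌊$15,975/4⌋ = $3,993 → take SL $3,993. Book value $15,782.
Year 8: DB = ⌊$15,782 × 125%/10⌋ = $1,972; SL = ⌊$11,982/3⌋ = $3,994 → take SL $3,994. Book value $11,788.

$11,788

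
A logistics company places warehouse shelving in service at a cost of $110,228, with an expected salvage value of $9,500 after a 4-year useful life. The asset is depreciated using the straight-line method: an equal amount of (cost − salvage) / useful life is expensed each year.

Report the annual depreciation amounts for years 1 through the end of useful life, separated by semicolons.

$25,182; $25,182; $25,182; $25,182

Depreciable base = $110,228 − $9,500 = $100,728.
Annual expense = $100,728 / 4 = $25,182.
End of year 1: book value $85,046.
End of year 2: book value $59,864.
End of year 3: book value $34,682.
End of year 4: book value $9,500.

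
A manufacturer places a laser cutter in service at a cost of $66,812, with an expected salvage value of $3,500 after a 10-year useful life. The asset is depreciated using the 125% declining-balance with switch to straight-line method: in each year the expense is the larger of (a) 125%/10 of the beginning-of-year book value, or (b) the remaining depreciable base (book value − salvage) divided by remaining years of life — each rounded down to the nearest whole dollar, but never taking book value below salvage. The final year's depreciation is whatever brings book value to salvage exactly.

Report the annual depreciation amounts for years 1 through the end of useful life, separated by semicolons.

$8,351; $7,307; $6,394; $5,894; $5,894; $5,894; $5,894; $5,894; $5,895; $5,895

Depreciable base = $66,812 − $3,500 = $63,312.
Year 1: DB = ⌊$66,812 × 125%/10⌋ = $8,351; SL = ⌊$63,312/10⌋ = $6,331 → take DB $8,351. Book value $58,461.
Year 2: DB = ⌊$58,461 × 125%/10⌋ = $7,307; SL = ⌊$54,961/9⌋ = $6,106 → take DB $7,307. Book value $51,154.
Year 3: DB = ⌊$51,154 × 125%/10⌋ = $6,394; SL = ⌊$47,654/8⌋ = $5,956 → take DB $6,394. Book value $44,760.
Year 4: DB = ⌊$44,760 × 125%/10⌋ = $5,595; SL = ⌊$41,260/7⌋ = $5,894 → take SL $5,894. Book value $38,866.
Year 5: DB = ⌊$38,866 × 125%/10⌋ = $4,858; SL = ⌊$35,366/6⌋ = $5,894 → take SL $5,894. Book value $32,972.
Year 6: DB = ⌊$32,972 × 125%/10⌋ = $4,121; SL = ⌊$29,472/5⌋ = $5,894 → take SL $5,894. Book value $27,078.
Year 7: DB = ⌊$27,078 × 125%/10⌋ = $3,384; SL = ⌊$23,578/4⌋ = $5,894 → take SL $5,894. Book value $21,184.
Year 8: DB = ⌊$21,184 × 125%/10⌋ = $2,648; SL = ⌊$17,684/3⌋ = $5,894 → take SL $5,894. Book value $15,290.
Year 9: DB = ⌊$15,290 × 125%/10⌋ = $1,911; SL = ⌊$11,790/2⌋ = $5,895 → take SL $5,895. Book value $9,395.
Year 10 (final): $9,395 − $3,500 = $5,895. Book value $3,500.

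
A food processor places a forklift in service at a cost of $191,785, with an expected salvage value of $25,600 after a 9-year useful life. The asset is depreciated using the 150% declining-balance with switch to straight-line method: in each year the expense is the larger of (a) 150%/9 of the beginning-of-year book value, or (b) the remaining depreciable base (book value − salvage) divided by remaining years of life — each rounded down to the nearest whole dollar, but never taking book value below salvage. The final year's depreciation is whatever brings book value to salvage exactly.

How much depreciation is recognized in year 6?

Depreciable base = $191,785 − $25,600 = $166,185.
Year 1: DB = ⌊$191,785 × 150%/9⌋ = $31,964; SL = ⌊$166,185/9⌋ = $18,465 → take DB $31,964. Book value $159,821.
Year 2: DB = ⌊$159,821 × 150%/9⌋ = $26,636; SL = ⌊$134,221/8⌋ = $16,777 → take DB $26,636. Book value $133,185.
Year 3: DB = ⌊$133,185 × 150%/9⌋ = $22,197; SL = ⌊$107,585/7⌋ = $15,369 → take DB $22,197. Book value $110,988.
Year 4: DB = ⌊$110,988 × 150%/9⌋ = $18,498; SL = ⌊$85,388/6⌋ = $14,231 → take DB $18,498. Book value $92,490.
Year 5: DB = ⌊$92,490 × 150%/9⌋ = $15,415; SL = ⌊$66,890/5⌋ = $13,378 → take DB $15,415. Book value $77,075.
Year 6: DB = ⌊$77,075 × 150%/9⌋ = $12,845; SL = ⌊$51,475/4⌋ = $12,868 → take SL $12,868. Book value $64,207.

$12,868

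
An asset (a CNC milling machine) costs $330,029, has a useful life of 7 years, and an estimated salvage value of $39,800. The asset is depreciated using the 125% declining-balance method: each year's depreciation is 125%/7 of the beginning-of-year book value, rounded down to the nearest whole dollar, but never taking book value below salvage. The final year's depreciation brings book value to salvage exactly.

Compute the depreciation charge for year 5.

$26,831

Depreciable base = $330,029 − $39,800 = $290,229.
Year 1: ⌊$330,029 × 125%/7⌋ = $58,933. Book value $271,096.
Year 2: ⌊$271,096 × 125%/7⌋ = $48,410. Book value $222,686.
Year 3: ⌊$222,686 × 125%/7⌋ = $39,765. Book value $182,921.
Year 4: ⌊$182,921 × 125%/7⌋ = $32,664. Book value $150,257.
Year 5: ⌊$150,257 × 125%/7⌋ = $26,831. Book value $123,426.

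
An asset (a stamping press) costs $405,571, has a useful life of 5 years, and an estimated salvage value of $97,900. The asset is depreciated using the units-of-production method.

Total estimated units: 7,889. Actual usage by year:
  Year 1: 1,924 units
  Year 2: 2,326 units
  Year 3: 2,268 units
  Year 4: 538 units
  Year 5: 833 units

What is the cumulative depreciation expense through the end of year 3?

$254,202

Depreciable base = $405,571 − $97,900 = $307,671.
Rate = $307,671 / 7,889 units = $39 per unit.
Year 1: 1,924 × $39 = $75,036. Book value $330,535.
Year 2: 2,326 × $39 = $90,714. Book value $239,821.
Year 3: 2,268 × $39 = $88,452. Book value $151,369.
Accumulated through year 3 = $405,571 − $151,369 = $254,202.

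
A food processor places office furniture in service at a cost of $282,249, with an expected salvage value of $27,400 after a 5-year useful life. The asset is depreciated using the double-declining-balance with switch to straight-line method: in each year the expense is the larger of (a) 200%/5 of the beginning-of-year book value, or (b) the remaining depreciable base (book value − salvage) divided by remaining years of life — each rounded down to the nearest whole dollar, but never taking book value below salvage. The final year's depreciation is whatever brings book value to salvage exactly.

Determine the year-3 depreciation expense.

$40,644

Depreciable base = $282,249 − $27,400 = $254,849.
Year 1: DB = ⌊$282,249 × 200%/5⌋ = $112,899; SL = ⌊$254,849/5⌋ = $50,969 → take DB $112,899. Book value $169,350.
Year 2: DB = ⌊$169,350 × 200%/5⌋ = $67,740; SL = ⌊$141,950/4⌋ = $35,487 → take DB $67,740. Book value $101,610.
Year 3: DB = ⌊$101,610 × 200%/5⌋ = $40,644; SL = ⌊$74,210/3⌋ = $24,736 → take DB $40,644. Book value $60,966.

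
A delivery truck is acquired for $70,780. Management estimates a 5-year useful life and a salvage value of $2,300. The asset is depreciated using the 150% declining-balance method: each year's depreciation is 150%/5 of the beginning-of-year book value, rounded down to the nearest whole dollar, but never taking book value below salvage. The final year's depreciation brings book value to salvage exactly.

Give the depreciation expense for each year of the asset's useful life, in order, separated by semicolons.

$21,234; $14,863; $10,404; $7,283; $14,696

Depreciable base = $70,780 − $2,300 = $68,480.
Year 1: ⌊$70,780 × 150%/5⌋ = $21,234. Book value $49,546.
Year 2: ⌊$49,546 × 150%/5⌋ = $14,863. Book value $34,683.
Year 3: ⌊$34,683 × 150%/5⌋ = $10,404. Book value $24,279.
Year 4: ⌊$24,279 × 150%/5⌋ = $7,283. Book value $16,996.
Year 5 (final): $16,996 − $2,300 = $14,696. Book value $2,300.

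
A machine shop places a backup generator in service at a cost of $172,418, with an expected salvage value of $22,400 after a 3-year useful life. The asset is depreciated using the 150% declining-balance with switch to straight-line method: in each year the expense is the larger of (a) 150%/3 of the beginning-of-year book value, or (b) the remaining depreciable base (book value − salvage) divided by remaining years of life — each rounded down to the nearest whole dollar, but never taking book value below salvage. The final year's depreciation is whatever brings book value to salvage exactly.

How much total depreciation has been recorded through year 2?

Depreciable base = $172,418 − $22,400 = $150,018.
Year 1: DB = ⌊$172,418 × 150%/3⌋ = $86,209; SL = ⌊$150,018/3⌋ = $50,006 → take DB $86,209. Book value $86,209.
Year 2: DB = ⌊$86,209 × 150%/3⌋ = $43,104; SL = ⌊$63,809/2⌋ = $31,904 → take DB $43,104. Book value $43,105.
Accumulated through year 2 = $172,418 − $43,105 = $129,313.

$129,313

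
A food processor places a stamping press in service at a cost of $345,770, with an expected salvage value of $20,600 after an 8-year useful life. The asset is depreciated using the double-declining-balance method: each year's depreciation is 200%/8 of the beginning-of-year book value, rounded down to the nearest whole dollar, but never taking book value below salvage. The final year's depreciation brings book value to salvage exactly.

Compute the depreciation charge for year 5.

$27,351

Depreciable base = $345,770 − $20,600 = $325,170.
Year 1: ⌊$345,770 × 200%/8⌋ = $86,442. Book value $259,328.
Year 2: ⌊$259,328 × 200%/8⌋ = $64,832. Book value $194,496.
Year 3: ⌊$194,496 × 200%/8⌋ = $48,624. Book value $145,872.
Year 4: ⌊$145,872 × 200%/8⌋ = $36,468. Book value $109,404.
Year 5: ⌊$109,404 × 200%/8⌋ = $27,351. Book value $82,053.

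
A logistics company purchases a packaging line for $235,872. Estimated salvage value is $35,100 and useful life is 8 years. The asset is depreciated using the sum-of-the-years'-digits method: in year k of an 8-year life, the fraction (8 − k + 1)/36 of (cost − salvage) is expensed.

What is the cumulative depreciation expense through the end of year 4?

Depreciable base = $235,872 − $35,100 = $200,772.
Sum of the years' digits = 8+7+6+5+4+3+2+1 = 36.
Year 1: $200,772 × 8/36 = $44,616. Book value $191,256.
Year 2: $200,772 × 7/36 = $39,039. Book value $152,217.
Year 3: $200,772 × 6/36 = $33,462. Book value $118,755.
Year 4: $200,772 × 5/36 = $27,885. Book value $90,870.
Accumulated through year 4 = $235,872 − $90,870 = $145,002.

$145,002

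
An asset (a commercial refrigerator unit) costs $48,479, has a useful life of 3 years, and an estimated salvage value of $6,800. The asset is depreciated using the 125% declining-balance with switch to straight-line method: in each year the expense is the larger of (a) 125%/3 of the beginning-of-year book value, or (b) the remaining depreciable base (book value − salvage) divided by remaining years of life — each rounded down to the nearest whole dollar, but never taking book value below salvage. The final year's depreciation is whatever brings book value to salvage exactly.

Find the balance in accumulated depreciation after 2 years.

Depreciable base = $48,479 − $6,800 = $41,679.
Year 1: DB = ⌊$48,479 × 125%/3⌋ = $20,199; SL = ⌊$41,679/3⌋ = $13,893 → take DB $20,199. Book value $28,280.
Year 2: DB = ⌊$28,280 × 125%/3⌋ = $11,783; SL = ⌊$21,480/2⌋ = $10,740 → take DB $11,783. Book value $16,497.
Accumulated through year 2 = $48,479 − $16,497 = $31,982.

$31,982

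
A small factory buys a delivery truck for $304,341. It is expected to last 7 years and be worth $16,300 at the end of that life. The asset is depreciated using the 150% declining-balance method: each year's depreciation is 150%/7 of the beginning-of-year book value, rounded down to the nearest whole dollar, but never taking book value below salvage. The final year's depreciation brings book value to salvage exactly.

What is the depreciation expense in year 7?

$55,307

Depreciable base = $304,341 − $16,300 = $288,041.
Year 1: ⌊$304,341 × 150%/7⌋ = $65,215. Book value $239,126.
Year 2: ⌊$239,126 × 150%/7⌋ = $51,241. Book value $187,885.
Year 3: ⌊$187,885 × 150%/7⌋ = $40,261. Book value $147,624.
Year 4: ⌊$147,624 × 150%/7⌋ = $31,633. Book value $115,991.
Year 5: ⌊$115,991 × 150%/7⌋ = $24,855. Book value $91,136.
Year 6: ⌊$91,136 × 150%/7⌋ = $19,529. Book value $71,607.
Year 7 (final): $71,607 − $16,300 = $55,307. Book value $16,300.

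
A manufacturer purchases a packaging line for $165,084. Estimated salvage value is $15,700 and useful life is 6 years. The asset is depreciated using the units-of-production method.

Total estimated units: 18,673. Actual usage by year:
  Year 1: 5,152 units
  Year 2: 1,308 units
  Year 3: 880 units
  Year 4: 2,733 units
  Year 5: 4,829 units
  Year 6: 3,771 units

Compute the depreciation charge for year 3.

$7,040

Depreciable base = $165,084 − $15,700 = $149,384.
Rate = $149,384 / 18,673 units = $8 per unit.
Year 1: 5,152 × $8 = $41,216. Book value $123,868.
Year 2: 1,308 × $8 = $10,464. Book value $113,404.
Year 3: 880 × $8 = $7,040. Book value $106,364.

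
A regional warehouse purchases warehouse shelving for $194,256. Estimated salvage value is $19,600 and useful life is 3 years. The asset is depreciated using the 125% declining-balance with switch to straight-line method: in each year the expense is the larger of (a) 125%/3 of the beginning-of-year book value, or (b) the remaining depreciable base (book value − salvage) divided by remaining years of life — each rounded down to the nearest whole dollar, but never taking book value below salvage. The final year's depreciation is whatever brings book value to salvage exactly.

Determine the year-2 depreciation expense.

$47,215

Depreciable base = $194,256 − $19,600 = $174,656.
Year 1: DB = ⌊$194,256 × 125%/3⌋ = $80,940; SL = ⌊$174,656/3⌋ = $58,218 → take DB $80,940. Book value $113,316.
Year 2: DB = ⌊$113,316 × 125%/3⌋ = $47,215; SL = ⌊$93,716/2⌋ = $46,858 → take DB $47,215. Book value $66,101.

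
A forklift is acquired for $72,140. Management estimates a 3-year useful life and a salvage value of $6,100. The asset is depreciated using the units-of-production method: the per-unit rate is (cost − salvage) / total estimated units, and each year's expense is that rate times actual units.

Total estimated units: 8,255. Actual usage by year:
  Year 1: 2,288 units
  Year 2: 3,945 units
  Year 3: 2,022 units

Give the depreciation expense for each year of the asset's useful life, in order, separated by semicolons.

$18,304; $31,560; $16,176

Depreciable base = $72,140 − $6,100 = $66,040.
Rate = $66,040 / 8,255 units = $8 per unit.
Year 1: 2,288 × $8 = $18,304. Book value $53,836.
Year 2: 3,945 × $8 = $31,560. Book value $22,276.
Year 3: 2,022 × $8 = $16,176. Book value $6,100.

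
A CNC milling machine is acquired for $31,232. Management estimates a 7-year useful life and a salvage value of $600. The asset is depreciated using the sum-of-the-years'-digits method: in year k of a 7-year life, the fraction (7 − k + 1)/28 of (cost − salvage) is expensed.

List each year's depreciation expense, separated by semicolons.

Depreciable base = $31,232 − $600 = $30,632.
Sum of the years' digits = 7+6+5+4+3+2+1 = 28.
Year 1: $30,632 × 7/28 = $7,658. Book value $23,574.
Year 2: $30,632 × 6/28 = $6,564. Book value $17,010.
Year 3: $30,632 × 5/28 = $5,470. Book value $11,540.
Year 4: $30,632 × 4/28 = $4,376. Book value $7,164.
Year 5: $30,632 × 3/28 = $3,282. Book value $3,882.
Year 6: $30,632 × 2/28 = $2,188. Book value $1,694.
Year 7: $30,632 × 1/28 = $1,094. Book value $600.

$7,658; $6,564; $5,470; $4,376; $3,282; $2,188; $1,094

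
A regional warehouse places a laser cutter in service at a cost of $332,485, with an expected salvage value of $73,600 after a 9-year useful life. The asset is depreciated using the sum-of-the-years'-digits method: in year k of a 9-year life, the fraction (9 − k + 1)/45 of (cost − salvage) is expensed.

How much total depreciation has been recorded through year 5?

Depreciable base = $332,485 − $73,600 = $258,885.
Sum of the years' digits = 9+8+7+6+5+4+3+2+1 = 45.
Year 1: $258,885 × 9/45 = $51,777. Book value $280,708.
Year 2: $258,885 × 8/45 = $46,024. Book value $234,684.
Year 3: $258,885 × 7/45 = $40,271. Book value $194,413.
Year 4: $258,885 × 6/45 = $34,518. Book value $159,895.
Year 5: $258,885 × 5/45 = $28,765. Book value $131,130.
Accumulated through year 5 = $332,485 − $131,130 = $201,355.

$201,355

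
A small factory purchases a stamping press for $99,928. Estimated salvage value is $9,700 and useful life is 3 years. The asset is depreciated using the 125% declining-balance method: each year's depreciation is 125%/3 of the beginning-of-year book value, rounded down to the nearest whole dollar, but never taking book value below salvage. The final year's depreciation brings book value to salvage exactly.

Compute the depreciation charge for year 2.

$24,288

Depreciable base = $99,928 − $9,700 = $90,228.
Year 1: ⌊$99,928 × 125%/3⌋ = $41,636. Book value $58,292.
Year 2: ⌊$58,292 × 125%/3⌋ = $24,288. Book value $34,004.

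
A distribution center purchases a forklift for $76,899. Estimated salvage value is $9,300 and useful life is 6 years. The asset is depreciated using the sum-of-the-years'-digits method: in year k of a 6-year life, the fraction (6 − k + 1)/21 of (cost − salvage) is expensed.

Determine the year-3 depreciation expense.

Depreciable base = $76,899 − $9,300 = $67,599.
Sum of the years' digits = 6+5+4+3+2+1 = 21.
Year 1: $67,599 × 6/21 = $19,314. Book value $57,585.
Year 2: $67,599 × 5/21 = $16,095. Book value $41,490.
Year 3: $67,599 × 4/21 = $12,876. Book value $28,614.

$12,876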